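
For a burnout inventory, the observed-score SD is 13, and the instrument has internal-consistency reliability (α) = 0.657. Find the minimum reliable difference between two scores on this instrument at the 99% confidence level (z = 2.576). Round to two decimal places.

SEM = 13.0000 * √(1 − 0.6570) = 13.0000 * √0.3430 ≈ 13.0000 * 0.5857 ≈ 7.6136
Standard error of the difference = 7.6136·√2 ≈ 10.7673
Smallest detectable difference = 2.576*10.7673 ≈ 27.7365

27.74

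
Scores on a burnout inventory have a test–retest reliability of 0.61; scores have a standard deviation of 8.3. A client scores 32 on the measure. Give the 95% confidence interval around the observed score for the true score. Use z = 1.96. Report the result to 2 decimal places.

[21.84, 42.16]

The standard error of measurement is 8.300·√(1 − 0.610) ≈ 8.300·0.624 ≈ 5.183.
Margin = 1.96 · 5.183 ≈ 10.159
Interval: (21.841, 42.159)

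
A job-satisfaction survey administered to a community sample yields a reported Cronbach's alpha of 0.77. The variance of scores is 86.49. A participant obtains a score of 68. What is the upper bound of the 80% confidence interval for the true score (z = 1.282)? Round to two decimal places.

73.72

SD = √86.49 ≃ 9.3000
SEM = 9.3000·√(1 − 0.7700) ≃ 4.4601
Margin = 1.282 · 4.4601 ≃ 5.7179
Upper bound: 68 + 5.7179 = 73.7179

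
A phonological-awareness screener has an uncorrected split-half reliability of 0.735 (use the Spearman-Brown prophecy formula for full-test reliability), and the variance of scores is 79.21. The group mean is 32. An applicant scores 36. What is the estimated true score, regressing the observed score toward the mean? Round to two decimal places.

35.39

r_full = 2·0.735 / (1 + 0.735) ≈ 0.8473
T̂ = 0.8473(36) + 0.1527(32) ≈ 35.3890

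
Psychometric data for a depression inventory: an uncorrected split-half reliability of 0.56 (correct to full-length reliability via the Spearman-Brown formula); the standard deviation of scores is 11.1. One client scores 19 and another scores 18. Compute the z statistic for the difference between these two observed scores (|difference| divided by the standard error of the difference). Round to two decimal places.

0.12

r_full = 2·0.56 / (1 + 0.56) ≈ 0.7179
The standard error of measurement is 11.1000×√(1 − 0.7179) ≈ 11.1000×0.5311 ≈ 5.8950.
SE_diff = SEM × √2 ≈ 5.8950 × 1.4142 ≈ 8.3369
z = 1 / 8.3369 ≈ 0.1199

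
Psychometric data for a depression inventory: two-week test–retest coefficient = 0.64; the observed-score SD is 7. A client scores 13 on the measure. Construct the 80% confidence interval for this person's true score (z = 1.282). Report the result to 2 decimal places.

SEM = 7.0000·√(1 − 0.6400) ≃ 4.2000
Margin = 1.282 · 4.2000 ≃ 5.3844
80% CI: 13 ± 5.3844 = [7.6156, 18.3844]

[7.62, 18.38]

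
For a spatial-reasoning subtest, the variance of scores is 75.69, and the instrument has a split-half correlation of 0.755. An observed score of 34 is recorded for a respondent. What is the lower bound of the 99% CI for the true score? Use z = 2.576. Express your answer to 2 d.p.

25.63

SD = √75.69 ≈ 8.700
Full-length reliability (Spearman-Brown) = 2(0.755)/(1+0.755) ≈ 0.860
The standard error of measurement is 8.700*√(1 − 0.860) ≈ 8.700*0.374 ≈ 3.251.
Half-width = 2.576*3.251 ≈ 8.374
Lower bound: 34 − 8.374 = 25.626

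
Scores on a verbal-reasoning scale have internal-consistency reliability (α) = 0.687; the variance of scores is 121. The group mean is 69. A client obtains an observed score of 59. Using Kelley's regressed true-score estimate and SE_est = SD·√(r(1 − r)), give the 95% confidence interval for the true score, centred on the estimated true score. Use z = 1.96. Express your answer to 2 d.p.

SD = √121 = 11.000
T̂ = 0.687(59) + 0.313(69) ≈ 62.130
SE_est = SD · √(r(1 − r)) = 11.000 · √0.215 ≈ 11.000 · 0.464 ≈ 5.101
CI = 62.130 ± 1.96 · 5.101 → [52.132, 72.128]

[52.13, 72.13]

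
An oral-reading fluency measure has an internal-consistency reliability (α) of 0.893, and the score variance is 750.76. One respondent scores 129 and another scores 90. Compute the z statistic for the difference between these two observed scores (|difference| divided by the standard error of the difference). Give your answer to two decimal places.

3.08

SD = √750.76 = 27.40000
SEM = 27.40000 · √(1 − 0.89300) = 27.40000 · √0.10700 ≈ 27.40000 · 0.32711 ≈ 8.96277
SE_diff = √2 · SEM ≈ 12.67528
z = 39 / 12.67528 ≈ 3.07686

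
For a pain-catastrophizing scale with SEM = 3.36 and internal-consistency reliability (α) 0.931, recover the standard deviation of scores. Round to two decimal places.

SD = 3.36 / √(1 − 0.931) ≈ 12.791

12.79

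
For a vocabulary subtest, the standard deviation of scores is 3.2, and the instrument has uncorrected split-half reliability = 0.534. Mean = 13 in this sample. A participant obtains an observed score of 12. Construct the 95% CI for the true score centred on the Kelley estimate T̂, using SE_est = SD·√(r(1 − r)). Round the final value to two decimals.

[9.42, 15.19]

r_full = 2·0.534 / (1 + 0.534) ≃ 0.6962
T̂ = 0.6962(12) + 0.3038(13) ≃ 12.3038
SE_est = SD * √(r(1 − r)) = 3.2000 * √0.2115 ≃ 3.2000 * 0.4599 ≃ 1.4716
95% CI: 12.3038 ± 2.8844 ≃ (9.4194, 15.1882)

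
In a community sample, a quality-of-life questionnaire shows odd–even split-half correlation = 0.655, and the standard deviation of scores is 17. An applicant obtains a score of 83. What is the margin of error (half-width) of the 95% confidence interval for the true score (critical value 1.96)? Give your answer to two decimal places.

15.21

Spearman-Brown: r = 2(0.655) / (1 + 0.655) = 1.310 / 1.655 ≈ 0.792
SEM = 17.000×√(1 − 0.792) ≈ 7.762
Margin = 1.96 × 7.762 ≈ 15.213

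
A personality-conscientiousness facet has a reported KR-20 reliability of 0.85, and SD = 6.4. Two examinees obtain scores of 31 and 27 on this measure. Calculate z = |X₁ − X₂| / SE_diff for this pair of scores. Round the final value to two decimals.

1.14

SEM = 6.400 * √(1 − 0.850) = 6.400 * √0.150 ≈ 6.400 * 0.387 ≈ 2.479
Standard error of the difference = 2.479·√2 ≈ 3.505
z = |31 − 27| / 3.505 = 4 / 3.505 ≈ 1.141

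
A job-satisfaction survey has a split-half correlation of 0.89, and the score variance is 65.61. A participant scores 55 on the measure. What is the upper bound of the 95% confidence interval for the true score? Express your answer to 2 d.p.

58.83

SD = √65.61 ≈ 8.100
Full-length reliability (Spearman-Brown) = 2(0.89)/(1+0.89) ≈ 0.942
SEM = 8.100 × √(1 − 0.942) = 8.100 × √0.058 ≈ 8.100 × 0.241 ≈ 1.954
Margin = 1.96 × 1.954 ≈ 3.830
Upper limit = 55 + 3.830 ≈ 58.830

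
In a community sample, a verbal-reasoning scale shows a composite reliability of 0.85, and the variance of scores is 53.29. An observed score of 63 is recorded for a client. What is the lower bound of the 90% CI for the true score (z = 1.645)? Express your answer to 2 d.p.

58.35

SD = √53.29 ≈ 7.3000
SEM = 7.3000·√(1 − 0.8500) ≈ 2.8273
Half-width = 1.645·2.8273 ≈ 4.6509
Lower bound: 63 − 4.6509 = 58.3491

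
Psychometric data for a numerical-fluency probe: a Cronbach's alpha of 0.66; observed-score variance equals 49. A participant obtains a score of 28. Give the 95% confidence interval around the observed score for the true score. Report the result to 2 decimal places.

σ = 49^(1/2) = 7.0000
SEM = 7.0000 × √(1 − 0.6600) = 7.0000 × √0.3400 ≈ 7.0000 × 0.5831 ≈ 4.0817
Margin = 1.96 × 4.0817 ≈ 8.0001
Interval: (19.9999, 36.0001)

[20.00, 36.00]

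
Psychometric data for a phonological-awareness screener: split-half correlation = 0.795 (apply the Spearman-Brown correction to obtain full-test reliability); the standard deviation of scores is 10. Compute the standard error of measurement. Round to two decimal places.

Full-length reliability (Spearman-Brown) = 2(0.795)/(1+0.795) ≈ 0.8858
SEM = 10.0000*√(1 − 0.8858) ≈ 3.3794

3.38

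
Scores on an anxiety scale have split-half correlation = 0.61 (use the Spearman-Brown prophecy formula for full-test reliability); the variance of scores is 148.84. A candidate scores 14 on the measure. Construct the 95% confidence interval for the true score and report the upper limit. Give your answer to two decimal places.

25.77

σ = 148.84^(1/2) = 12.20000
r_full = 2·0.61 / (1 + 0.61) ≈ 0.75776
The standard error of measurement is 12.20000*√(1 − 0.75776) ≈ 12.20000*0.49217 ≈ 6.00453.
1.96 * SEM ≈ 11.76888
Upper limit = 14 + 11.76888 ≈ 25.76888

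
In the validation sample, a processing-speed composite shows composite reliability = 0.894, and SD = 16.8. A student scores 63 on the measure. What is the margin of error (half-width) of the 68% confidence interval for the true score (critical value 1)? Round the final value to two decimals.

The standard error of measurement is 16.8000·√(1 − 0.8940) ≃ 16.8000·0.3256 ≃ 5.4697.
Half-width = 1·5.4697 ≃ 5.4697

5.47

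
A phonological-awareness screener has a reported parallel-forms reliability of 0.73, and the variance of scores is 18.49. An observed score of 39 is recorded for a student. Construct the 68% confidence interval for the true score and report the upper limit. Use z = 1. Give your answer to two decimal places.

SD = √18.49 ≃ 4.300
SEM = 4.300×√(1 − 0.730) ≃ 2.234
Margin = 1 × 2.234 ≃ 2.234
Upper bound: 39 + 2.234 = 41.234

41.23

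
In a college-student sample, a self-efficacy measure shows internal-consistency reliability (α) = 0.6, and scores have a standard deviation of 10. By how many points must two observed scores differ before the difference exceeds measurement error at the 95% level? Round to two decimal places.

17.53

The standard error of measurement is 10.0000·√(1 − 0.6000) ≈ 10.0000·0.6325 ≈ 6.3246.
SE_diff = SEM · √2 ≈ 6.3246 · 1.4142 ≈ 8.9443
Minimum reliable difference = 1.96 · SE_diff ≈ 1.96 · 8.9443 ≈ 17.5308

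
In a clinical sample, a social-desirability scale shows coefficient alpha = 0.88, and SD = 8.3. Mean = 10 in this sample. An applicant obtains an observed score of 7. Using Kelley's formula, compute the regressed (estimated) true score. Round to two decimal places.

7.36

T̂ = 0.88000(7) + 0.12000(10) ≃ 7.36000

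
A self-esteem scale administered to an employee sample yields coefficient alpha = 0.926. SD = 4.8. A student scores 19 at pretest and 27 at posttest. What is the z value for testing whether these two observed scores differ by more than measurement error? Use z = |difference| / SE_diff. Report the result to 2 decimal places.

SEM = 4.800·√(1 − 0.926) ≈ 1.306
SE_diff = √2 · SEM ≈ 1.847
z = 8 / 1.847 ≈ 4.332

4.33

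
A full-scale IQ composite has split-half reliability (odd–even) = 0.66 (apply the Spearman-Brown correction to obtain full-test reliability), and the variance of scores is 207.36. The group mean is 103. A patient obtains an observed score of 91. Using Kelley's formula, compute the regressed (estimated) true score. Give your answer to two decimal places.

93.46

Full-length reliability (Spearman-Brown) = 2(0.66)/(1+0.66) ≃ 0.795
Estimated true score = 0.795·91 + (1 − 0.795)·103 ≃ 93.458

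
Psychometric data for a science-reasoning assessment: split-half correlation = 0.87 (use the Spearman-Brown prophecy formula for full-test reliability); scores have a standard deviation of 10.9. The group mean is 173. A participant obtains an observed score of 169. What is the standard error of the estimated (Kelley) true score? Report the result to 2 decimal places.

Spearman-Brown: r = 2(0.87) / (1 + 0.87) = 1.740 / 1.870 ≈ 0.930
SE_est = SD * √(r(1 − r)) = 10.900 * √0.065 ≈ 10.900 * 0.254 ≈ 2.772

2.77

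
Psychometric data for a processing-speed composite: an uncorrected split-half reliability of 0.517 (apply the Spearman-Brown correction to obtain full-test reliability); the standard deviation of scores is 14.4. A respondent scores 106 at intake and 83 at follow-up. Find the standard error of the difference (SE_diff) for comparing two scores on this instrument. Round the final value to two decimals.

r_full = 2·0.517 / (1 + 0.517) ≈ 0.682
SEM = 14.400*√(1 − 0.682) ≈ 8.125
Standard error of the difference = 8.125·√2 ≈ 11.491

11.49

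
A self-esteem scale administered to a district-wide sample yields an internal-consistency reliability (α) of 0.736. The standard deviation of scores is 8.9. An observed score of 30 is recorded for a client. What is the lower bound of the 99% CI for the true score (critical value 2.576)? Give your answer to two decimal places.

The standard error of measurement is 8.9000·√(1 − 0.7360) ≈ 8.9000·0.5138 ≈ 4.5729.
Margin = 2.576 · 4.5729 ≈ 11.7798
Lower limit = 30 − 11.7798 ≈ 18.2202

18.22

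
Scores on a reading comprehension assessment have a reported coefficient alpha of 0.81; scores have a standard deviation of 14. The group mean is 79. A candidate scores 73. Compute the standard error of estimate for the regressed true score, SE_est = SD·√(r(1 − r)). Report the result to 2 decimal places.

SE_est = SD × √(r(1 − r)) = 14.00000 × √0.15390 ≃ 14.00000 × 0.39230 ≃ 5.49221

5.49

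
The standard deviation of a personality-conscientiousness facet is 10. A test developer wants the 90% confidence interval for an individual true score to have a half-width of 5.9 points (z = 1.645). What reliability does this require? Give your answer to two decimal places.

0.87

Required SEM = 5.9 / 1.645 ≈ 3.58663
Required reliability = 1 − (SEM/SD)² = 1 − 0.12864 ≈ 0.87136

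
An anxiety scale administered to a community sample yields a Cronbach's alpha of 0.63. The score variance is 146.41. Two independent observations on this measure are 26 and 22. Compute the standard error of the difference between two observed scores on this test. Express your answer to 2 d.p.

10.41

SD = √146.41 ≃ 12.100
SEM = 12.100 * √(1 − 0.630) = 12.100 * √0.370 ≃ 12.100 * 0.608 ≃ 7.360
SE_diff = √2 * SEM ≃ 10.409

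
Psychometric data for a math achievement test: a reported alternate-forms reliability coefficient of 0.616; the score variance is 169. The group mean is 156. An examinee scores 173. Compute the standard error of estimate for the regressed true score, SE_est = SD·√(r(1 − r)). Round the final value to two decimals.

6.32

SD = √169 = 13.0000
SE_est = SD * √(r(1 − r)) = 13.0000 * √0.2365 ≈ 13.0000 * 0.4864 ≈ 6.3227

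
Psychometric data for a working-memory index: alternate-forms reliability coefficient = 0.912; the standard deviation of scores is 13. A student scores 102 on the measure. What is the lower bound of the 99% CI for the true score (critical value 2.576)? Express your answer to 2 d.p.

92.07

SEM = 13.000 × √(1 − 0.912) = 13.000 × √0.088 ≈ 13.000 × 0.297 ≈ 3.856
2.576 × SEM ≈ 9.934
Lower bound: 102 − 9.934 = 92.066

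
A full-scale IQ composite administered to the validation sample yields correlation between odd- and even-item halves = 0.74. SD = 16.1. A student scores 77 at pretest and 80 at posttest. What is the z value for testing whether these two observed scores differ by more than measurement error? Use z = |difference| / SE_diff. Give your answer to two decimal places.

r_full = 2·0.74 / (1 + 0.74) ≈ 0.851
SEM = 16.100 * √(1 − 0.851) = 16.100 * √0.149 ≈ 16.100 * 0.387 ≈ 6.224
SE_diff = √2 * SEM ≈ 8.801
z = 3 / 8.801 ≈ 0.341

0.34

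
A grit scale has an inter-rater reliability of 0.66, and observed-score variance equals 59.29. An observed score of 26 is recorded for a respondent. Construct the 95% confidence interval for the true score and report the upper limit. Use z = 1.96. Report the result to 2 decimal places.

34.80

SD = √59.29 ≈ 7.7000
SEM = 7.7000 · √(1 − 0.6600) = 7.7000 · √0.3400 ≈ 7.7000 · 0.5831 ≈ 4.4898
1.96 · SEM ≈ 8.8001
Upper limit = 26 + 8.8001 ≈ 34.8001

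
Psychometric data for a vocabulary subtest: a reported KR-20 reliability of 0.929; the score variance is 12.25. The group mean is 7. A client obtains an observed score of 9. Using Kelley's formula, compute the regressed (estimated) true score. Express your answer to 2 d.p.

T̂ = r·X + (1 − r)·M = 0.9290·9 + 0.0710·7 = 8.3610 + 0.4970 ≈ 8.8580

8.86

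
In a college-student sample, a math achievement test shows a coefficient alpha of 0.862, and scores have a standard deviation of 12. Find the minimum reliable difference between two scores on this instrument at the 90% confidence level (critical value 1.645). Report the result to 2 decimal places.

SEM = 12.000 · √(1 − 0.862) = 12.000 · √0.138 ≈ 12.000 · 0.371 ≈ 4.458
SE_diff = SEM · √2 ≈ 4.458 · 1.414 ≈ 6.304
Minimum reliable difference = 1.645 · SE_diff ≈ 1.645 · 6.304 ≈ 10.371

10.37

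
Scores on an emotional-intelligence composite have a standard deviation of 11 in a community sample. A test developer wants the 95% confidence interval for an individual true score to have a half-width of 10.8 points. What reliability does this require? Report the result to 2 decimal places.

0.75

SEM needed = half-width / z = 10.8/1.96 ≈ 5.5102
r = 1 − (5.5102/11)² ≈ 1 − 0.2509 ≈ 0.7491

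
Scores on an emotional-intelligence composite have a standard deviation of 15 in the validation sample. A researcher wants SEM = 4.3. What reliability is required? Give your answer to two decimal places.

0.92

r = 1 − (SEM / SD)² = 1 − (4.300 / 15)² ≈ 1 − 0.082 ≈ 0.918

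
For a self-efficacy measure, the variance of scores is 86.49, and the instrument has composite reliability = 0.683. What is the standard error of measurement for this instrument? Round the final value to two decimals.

SD = √86.49 = 9.3000
SEM = 9.3000×√(1 − 0.6830) ≈ 5.2362

5.24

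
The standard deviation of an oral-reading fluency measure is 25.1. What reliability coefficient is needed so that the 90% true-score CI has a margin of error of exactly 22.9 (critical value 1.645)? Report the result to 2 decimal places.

0.69

SEM needed = half-width / z = 22.9/1.645 ≈ 13.9210
r = 1 − (13.9210/25.1)² ≈ 1 − 0.3076 ≈ 0.6924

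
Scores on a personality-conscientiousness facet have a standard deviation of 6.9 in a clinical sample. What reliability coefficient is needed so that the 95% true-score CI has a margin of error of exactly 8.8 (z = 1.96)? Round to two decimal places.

Required SEM = 8.8 / 1.96 ≃ 4.490
r = 1 − (4.490/6.9)² ≃ 1 − 0.423 ≃ 0.577

0.58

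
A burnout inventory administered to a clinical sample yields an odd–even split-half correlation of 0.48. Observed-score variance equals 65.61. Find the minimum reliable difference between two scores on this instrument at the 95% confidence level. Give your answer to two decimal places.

SD = √65.61 ≈ 8.10000
r_full = 2·0.48 / (1 + 0.48) ≈ 0.64865
SEM = 8.10000×√(1 − 0.64865) ≈ 4.80127
SE_diff = √2 × SEM ≈ 6.79002
Smallest detectable difference = 1.96×6.79002 ≈ 13.30843

13.31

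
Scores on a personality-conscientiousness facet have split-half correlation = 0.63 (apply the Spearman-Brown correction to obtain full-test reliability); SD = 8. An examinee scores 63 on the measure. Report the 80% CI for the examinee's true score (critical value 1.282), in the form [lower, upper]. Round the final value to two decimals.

Spearman-Brown: r = 2(0.63) / (1 + 0.63) = 1.2600 / 1.6300 ≈ 0.7730
SEM = 8.0000 × √(1 − 0.7730) = 8.0000 × √0.2270 ≈ 8.0000 × 0.4764 ≈ 3.8115
1.282 × SEM ≈ 4.8864
Interval: (58.1136, 67.8864)

[58.11, 67.89]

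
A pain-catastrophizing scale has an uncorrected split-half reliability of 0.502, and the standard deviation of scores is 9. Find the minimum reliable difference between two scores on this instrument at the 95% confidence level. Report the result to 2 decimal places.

14.36

r_full = 2·0.502 / (1 + 0.502) ≈ 0.6684
SEM = 9.0000 × √(1 − 0.6684) = 9.0000 × √0.3316 ≈ 9.0000 × 0.5758 ≈ 5.1823
SE_diff = √2 × SEM ≈ 7.3289
Minimum reliable difference = 1.96 × SE_diff ≈ 1.96 × 7.3289 ≈ 14.3646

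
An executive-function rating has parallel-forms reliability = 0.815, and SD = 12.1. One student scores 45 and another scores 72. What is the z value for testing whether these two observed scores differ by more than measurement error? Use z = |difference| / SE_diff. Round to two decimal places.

The standard error of measurement is 12.1000·√(1 − 0.8150) ≃ 12.1000·0.4301 ≃ 5.2044.
SE_diff = √2 · SEM ≃ 7.3601
z = 27 / 7.3601 ≃ 3.6684

3.67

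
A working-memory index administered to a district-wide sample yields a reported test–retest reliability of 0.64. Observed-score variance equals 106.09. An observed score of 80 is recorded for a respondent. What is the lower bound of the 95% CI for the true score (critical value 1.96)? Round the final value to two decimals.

67.89

SD = √106.09 = 10.3000
SEM = 10.3000 × √(1 − 0.6400) = 10.3000 × √0.3600 ≃ 10.3000 × 0.6000 ≃ 6.1800
Margin = 1.96 × 6.1800 ≃ 12.1128
Lower limit = 80 − 12.1128 ≃ 67.8872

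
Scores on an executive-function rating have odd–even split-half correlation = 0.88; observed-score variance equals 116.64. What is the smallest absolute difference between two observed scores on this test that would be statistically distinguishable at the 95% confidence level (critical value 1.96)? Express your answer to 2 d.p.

7.56

SD = √116.64 = 10.800
Full-length reliability (Spearman-Brown) = 2(0.88)/(1+0.88) ≈ 0.936
SEM = 10.800 · √(1 − 0.936) = 10.800 · √0.064 ≈ 10.800 · 0.253 ≈ 2.729
SE_diff = √2 · SEM ≈ 3.859
Minimum reliable difference = 1.96 · SE_diff ≈ 1.96 · 3.859 ≈ 7.563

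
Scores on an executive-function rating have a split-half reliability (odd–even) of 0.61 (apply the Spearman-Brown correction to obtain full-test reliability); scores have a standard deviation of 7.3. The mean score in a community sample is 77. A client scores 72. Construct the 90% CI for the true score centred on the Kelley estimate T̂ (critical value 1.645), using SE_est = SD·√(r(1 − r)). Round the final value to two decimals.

[68.07, 78.36]

Full-length reliability (Spearman-Brown) = 2(0.61)/(1+0.61) ≈ 0.758
T̂ = r·X + (1 − r)·M = 0.758·72 + 0.242·77 ≈ 54.559 + 18.652 ≈ 73.211
SE_est = SD · √(r(1 − r)) = 7.300 · √0.184 ≈ 7.300 · 0.428 ≈ 3.128
90% CI: 73.211 ± 5.145 ≈ (68.066, 78.356)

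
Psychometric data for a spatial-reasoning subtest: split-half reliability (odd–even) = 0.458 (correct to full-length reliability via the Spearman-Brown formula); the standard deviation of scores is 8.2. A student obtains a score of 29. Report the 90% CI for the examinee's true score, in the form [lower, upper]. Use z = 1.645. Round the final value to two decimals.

r_full = 2·0.458 / (1 + 0.458) ≃ 0.628
SEM = 8.200 * √(1 − 0.628) = 8.200 * √0.372 ≃ 8.200 * 0.610 ≃ 5.000
Half-width = 1.645*5.000 ≃ 8.224
90% CI: 29 ± 8.224 = [20.776, 37.224]

[20.78, 37.22]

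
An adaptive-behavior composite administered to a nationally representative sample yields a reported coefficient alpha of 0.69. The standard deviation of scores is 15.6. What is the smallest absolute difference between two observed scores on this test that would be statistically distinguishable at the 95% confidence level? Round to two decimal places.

SEM = 15.6000 × √(1 − 0.6900) = 15.6000 × √0.3100 ≈ 15.6000 × 0.5568 ≈ 8.6857
Standard error of the difference = 8.6857·√2 ≈ 12.2835
Smallest detectable difference = 1.96×12.2835 ≈ 24.0756

24.08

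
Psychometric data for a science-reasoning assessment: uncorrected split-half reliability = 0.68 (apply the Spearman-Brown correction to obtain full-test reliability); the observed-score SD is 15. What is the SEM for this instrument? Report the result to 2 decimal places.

r_full = 2·0.68 / (1 + 0.68) ≈ 0.80952
The standard error of measurement is 15.00000×√(1 − 0.80952) ≈ 15.00000×0.43644 ≈ 6.54654.

6.55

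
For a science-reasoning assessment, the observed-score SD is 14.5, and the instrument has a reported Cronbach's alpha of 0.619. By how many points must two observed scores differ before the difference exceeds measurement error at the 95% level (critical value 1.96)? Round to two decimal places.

24.81

SEM = 14.500 · √(1 − 0.619) = 14.500 · √0.381 ≈ 14.500 · 0.617 ≈ 8.950
Standard error of the difference = 8.950·√2 ≈ 12.657
Minimum reliable difference = 1.96 · SE_diff ≈ 1.96 · 12.657 ≈ 24.809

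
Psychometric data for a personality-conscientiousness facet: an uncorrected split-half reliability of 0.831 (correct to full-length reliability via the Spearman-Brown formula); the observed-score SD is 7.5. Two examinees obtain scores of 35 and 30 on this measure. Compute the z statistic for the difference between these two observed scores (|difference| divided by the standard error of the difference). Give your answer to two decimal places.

1.55

Full-length reliability (Spearman-Brown) = 2(0.831)/(1+0.831) ≈ 0.908
SEM = 7.500 × √(1 − 0.908) = 7.500 × √0.092 ≈ 7.500 × 0.304 ≈ 2.279
SE_diff = √2 × SEM ≈ 3.222
z = |35 − 30| / 3.222 = 5 / 3.222 ≈ 1.552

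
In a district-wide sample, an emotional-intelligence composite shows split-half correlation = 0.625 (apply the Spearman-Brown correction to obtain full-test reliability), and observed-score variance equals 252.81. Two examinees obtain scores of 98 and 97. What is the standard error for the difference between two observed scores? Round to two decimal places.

10.80

σ = 252.81^(1/2) = 15.9000
Spearman-Brown: r = 2(0.625) / (1 + 0.625) = 1.2500 / 1.6250 ≈ 0.7692
SEM = 15.9000 × √(1 − 0.7692) = 15.9000 × √0.2308 ≈ 15.9000 × 0.4804 ≈ 7.6381
Standard error of the difference = 7.6381·√2 ≈ 10.8019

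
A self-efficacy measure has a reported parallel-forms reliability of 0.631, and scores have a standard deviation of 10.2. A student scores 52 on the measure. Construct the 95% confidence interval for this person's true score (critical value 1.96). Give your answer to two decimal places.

The standard error of measurement is 10.2000×√(1 − 0.6310) ≈ 10.2000×0.6075 ≈ 6.1960.
Half-width = 1.96×6.1960 ≈ 12.1442
Interval: (39.8558, 64.1442)

[39.86, 64.14]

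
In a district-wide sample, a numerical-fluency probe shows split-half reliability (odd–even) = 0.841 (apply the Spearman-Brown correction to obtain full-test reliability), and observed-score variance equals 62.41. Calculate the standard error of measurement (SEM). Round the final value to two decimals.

2.32

SD = √62.41 = 7.9000
r_full = 2·0.841 / (1 + 0.841) ≈ 0.9136
SEM = 7.9000*√(1 − 0.9136) ≈ 2.3217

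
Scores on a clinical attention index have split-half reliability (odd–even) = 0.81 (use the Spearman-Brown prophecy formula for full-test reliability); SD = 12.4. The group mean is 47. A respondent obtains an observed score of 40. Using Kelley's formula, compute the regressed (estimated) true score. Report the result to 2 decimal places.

Full-length reliability (Spearman-Brown) = 2(0.81)/(1+0.81) ≈ 0.8950
Estimated true score = 0.8950*40 + (1 − 0.8950)*47 ≈ 40.7348

40.73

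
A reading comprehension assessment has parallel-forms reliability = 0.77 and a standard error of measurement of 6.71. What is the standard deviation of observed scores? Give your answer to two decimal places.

SD = 6.71 / √(1 − 0.77) ≈ 13.991

13.99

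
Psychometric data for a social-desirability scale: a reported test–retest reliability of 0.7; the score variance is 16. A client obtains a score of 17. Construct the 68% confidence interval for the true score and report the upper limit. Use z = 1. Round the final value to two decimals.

19.19

σ = 16^(1/2) = 4.00000
SEM = 4.00000 · √(1 − 0.70000) = 4.00000 · √0.30000 ≃ 4.00000 · 0.54772 ≃ 2.19089
Half-width = 1·2.19089 ≃ 2.19089
Upper bound: 17 + 2.19089 = 19.19089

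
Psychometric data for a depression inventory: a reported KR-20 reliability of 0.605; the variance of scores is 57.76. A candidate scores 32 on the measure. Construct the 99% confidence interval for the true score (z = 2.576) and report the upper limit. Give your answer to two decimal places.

SD = √57.76 ≃ 7.60000
SEM = 7.60000 × √(1 − 0.60500) = 7.60000 × √0.39500 ≃ 7.60000 × 0.62849 ≃ 4.77653
2.576 × SEM ≃ 12.30433
Upper bound: 32 + 12.30433 = 44.30433

44.30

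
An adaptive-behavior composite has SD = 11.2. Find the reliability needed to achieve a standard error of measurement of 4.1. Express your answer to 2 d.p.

0.87

Required reliability = 1 − (SEM/SD)² = 1 − 0.134 ≈ 0.866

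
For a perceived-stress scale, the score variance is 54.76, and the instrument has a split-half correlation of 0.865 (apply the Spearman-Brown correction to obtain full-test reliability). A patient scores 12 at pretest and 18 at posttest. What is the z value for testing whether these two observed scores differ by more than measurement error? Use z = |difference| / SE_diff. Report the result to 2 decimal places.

2.13

σ = 54.76^(1/2) = 7.4000
Spearman-Brown: r = 2(0.865) / (1 + 0.865) = 1.7300 / 1.8650 ≈ 0.9276
SEM = 7.4000*√(1 − 0.9276) ≈ 1.9909
Standard error of the difference = 1.9909·√2 ≈ 2.8156
z = |12 − 18| / 2.8156 = 6 / 2.8156 ≈ 2.1310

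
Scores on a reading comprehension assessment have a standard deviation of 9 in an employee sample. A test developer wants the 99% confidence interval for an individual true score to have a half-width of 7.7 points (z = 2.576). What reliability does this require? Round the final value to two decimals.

0.89

SEM needed = half-width / z = 7.7/2.576 ≈ 2.98913
r = 1 − (SEM / SD)² = 1 − (2.98913 / 9)² ≈ 1 − 0.11031 ≈ 0.88969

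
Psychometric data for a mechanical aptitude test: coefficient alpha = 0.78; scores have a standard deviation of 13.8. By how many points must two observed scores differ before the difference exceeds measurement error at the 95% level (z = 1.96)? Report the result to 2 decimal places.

17.94

The standard error of measurement is 13.8000×√(1 − 0.7800) ≃ 13.8000×0.4690 ≃ 6.4728.
SE_diff = SEM × √2 ≃ 6.4728 × 1.4142 ≃ 9.1539
Smallest detectable difference = 1.96×9.1539 ≃ 17.9416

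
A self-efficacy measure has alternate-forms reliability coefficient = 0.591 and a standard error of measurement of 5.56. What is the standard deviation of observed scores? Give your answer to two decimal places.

8.69

σ = SEM·(1 − r)^(−1/2) ≈ 5.56·1.56365 ≈ 8.69387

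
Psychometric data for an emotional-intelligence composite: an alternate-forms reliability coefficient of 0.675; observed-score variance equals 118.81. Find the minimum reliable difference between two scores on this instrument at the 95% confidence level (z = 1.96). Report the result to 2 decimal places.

SD = √118.81 = 10.900
SEM = 10.900 × √(1 − 0.675) = 10.900 × √0.325 ≈ 10.900 × 0.570 ≈ 6.214
SE_diff = SEM × √2 ≈ 6.214 × 1.414 ≈ 8.788
Minimum reliable difference = 1.96 × SE_diff ≈ 1.96 × 8.788 ≈ 17.224

17.22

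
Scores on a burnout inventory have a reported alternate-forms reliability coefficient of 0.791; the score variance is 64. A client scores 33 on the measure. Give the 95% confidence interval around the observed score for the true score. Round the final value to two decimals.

[25.83, 40.17]

σ = 64^(1/2) = 8.00000
SEM = 8.00000 · √(1 − 0.79100) = 8.00000 · √0.20900 ≈ 8.00000 · 0.45717 ≈ 3.65732
Half-width = 1.96·3.65732 ≈ 7.16835
Interval: (25.83165, 40.16835)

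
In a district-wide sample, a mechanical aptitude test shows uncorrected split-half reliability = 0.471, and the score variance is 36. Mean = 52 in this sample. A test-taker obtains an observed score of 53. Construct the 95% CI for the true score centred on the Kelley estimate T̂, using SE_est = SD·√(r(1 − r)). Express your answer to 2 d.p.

SD = √36 ≈ 6.000
r_full = 2·0.471 / (1 + 0.471) ≈ 0.640
T̂ = r·X + (1 − r)·M = 0.640×53 + 0.360×52 ≈ 33.940 + 18.700 ≈ 52.640
SE_est = 6.000·√[r(1 − r)] ≈ 2.879
CI = 52.640 ± 1.96 × 2.879 → [46.997, 58.284]

[47.00, 58.28]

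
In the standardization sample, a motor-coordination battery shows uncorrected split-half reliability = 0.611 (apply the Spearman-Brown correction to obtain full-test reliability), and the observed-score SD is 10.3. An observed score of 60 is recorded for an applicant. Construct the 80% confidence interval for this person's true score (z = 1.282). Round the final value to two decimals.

Full-length reliability (Spearman-Brown) = 2(0.611)/(1+0.611) ≃ 0.759
SEM = 10.300 * √(1 − 0.759) = 10.300 * √0.241 ≃ 10.300 * 0.491 ≃ 5.061
Margin = 1.282 * 5.061 ≃ 6.489
CI = 60 ± 6.489 → [53.511, 66.489]

[53.51, 66.49]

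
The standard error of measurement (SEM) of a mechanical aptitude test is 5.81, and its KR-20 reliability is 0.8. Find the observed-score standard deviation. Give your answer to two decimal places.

SD = SEM / √(1 − r) = 5.81 / √0.2000 ≈ 5.81 / 0.4472 ≈ 12.9916

12.99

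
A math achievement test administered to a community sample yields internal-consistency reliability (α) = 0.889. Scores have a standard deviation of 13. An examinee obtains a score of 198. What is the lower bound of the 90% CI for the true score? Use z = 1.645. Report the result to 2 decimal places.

SEM = 13.0000×√(1 − 0.8890) ≈ 4.3312
Half-width = 1.645×4.3312 ≈ 7.1248
Lower limit = 198 − 7.1248 ≈ 190.8752

190.88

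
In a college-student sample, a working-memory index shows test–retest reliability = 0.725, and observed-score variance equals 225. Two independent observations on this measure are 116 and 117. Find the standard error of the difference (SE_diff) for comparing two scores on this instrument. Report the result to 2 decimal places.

SD = √225 = 15.0000
SEM = 15.0000 · √(1 − 0.7250) = 15.0000 · √0.2750 ≈ 15.0000 · 0.5244 ≈ 7.8661
SE_diff = √2 · SEM ≈ 11.1243

11.12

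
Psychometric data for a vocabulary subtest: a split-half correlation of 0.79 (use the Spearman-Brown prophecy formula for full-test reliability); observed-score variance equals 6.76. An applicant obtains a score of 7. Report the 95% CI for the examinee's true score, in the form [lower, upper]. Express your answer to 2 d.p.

[5.25, 8.75]

SD = √6.76 = 2.6000
r_full = 2·0.79 / (1 + 0.79) ≃ 0.8827
SEM = 2.6000*√(1 − 0.8827) ≃ 0.8905
Half-width = 1.96*0.8905 ≃ 1.7455
CI = 7 ± 1.7455 → [5.2545, 8.7455]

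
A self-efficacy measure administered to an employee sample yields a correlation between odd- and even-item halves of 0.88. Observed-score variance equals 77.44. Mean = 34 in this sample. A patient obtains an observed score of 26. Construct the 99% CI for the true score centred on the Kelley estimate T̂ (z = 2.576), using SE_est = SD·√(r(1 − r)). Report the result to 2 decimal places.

[20.97, 32.05]

σ = 77.44^(1/2) = 8.8000
Spearman-Brown: r = 2(0.88) / (1 + 0.88) = 1.7600 / 1.8800 ≈ 0.9362
Estimated true score = 0.9362×26 + (1 − 0.9362)×34 ≈ 26.5106
SE_est = SD × √(r(1 − r)) = 8.8000 × √0.0598 ≈ 8.8000 × 0.2444 ≈ 2.1512
99% CI: 26.5106 ± 5.5414 ≈ (20.9693, 32.0520)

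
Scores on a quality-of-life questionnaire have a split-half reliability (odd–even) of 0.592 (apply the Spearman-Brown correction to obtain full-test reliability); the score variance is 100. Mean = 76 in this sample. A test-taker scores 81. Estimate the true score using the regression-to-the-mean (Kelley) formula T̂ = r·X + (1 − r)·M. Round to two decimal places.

79.72

Full-length reliability (Spearman-Brown) = 2(0.592)/(1+0.592) ≈ 0.744
T̂ = 0.744(81) + 0.256(76) ≈ 79.719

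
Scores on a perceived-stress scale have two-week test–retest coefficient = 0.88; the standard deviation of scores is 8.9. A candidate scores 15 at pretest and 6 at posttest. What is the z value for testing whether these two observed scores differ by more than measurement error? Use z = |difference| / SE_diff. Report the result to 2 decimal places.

SEM = 8.90000 · √(1 − 0.88000) = 8.90000 · √0.12000 ≈ 8.90000 · 0.34641 ≈ 3.08305
Standard error of the difference = 3.08305·√2 ≈ 4.36009
z = |15 − 6| / 4.36009 = 9 / 4.36009 ≈ 2.06418

2.06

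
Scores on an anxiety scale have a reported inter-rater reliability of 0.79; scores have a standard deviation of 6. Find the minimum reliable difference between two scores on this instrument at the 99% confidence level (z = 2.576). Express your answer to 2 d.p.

SEM = 6.0000 × √(1 − 0.7900) = 6.0000 × √0.2100 ≈ 6.0000 × 0.4583 ≈ 2.7495
SE_diff = √2 × SEM ≈ 3.8884
Smallest detectable difference = 2.576×3.8884 ≈ 10.0166

10.02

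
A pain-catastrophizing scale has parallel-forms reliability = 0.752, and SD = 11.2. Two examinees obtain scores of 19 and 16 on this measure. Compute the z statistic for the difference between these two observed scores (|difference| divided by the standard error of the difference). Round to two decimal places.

0.38

SEM = 11.2000 × √(1 − 0.7520) = 11.2000 × √0.2480 ≈ 11.2000 × 0.4980 ≈ 5.5776
SE_diff = SEM × √2 ≈ 5.5776 × 1.4142 ≈ 7.8879
z = |19 − 16| / 7.8879 = 3 / 7.8879 ≈ 0.3803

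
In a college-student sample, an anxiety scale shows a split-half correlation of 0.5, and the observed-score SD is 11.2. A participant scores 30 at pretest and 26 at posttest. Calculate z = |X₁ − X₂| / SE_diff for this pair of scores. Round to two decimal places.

0.44

Full-length reliability (Spearman-Brown) = 2(0.5)/(1+0.5) ≈ 0.667
The standard error of measurement is 11.200·√(1 − 0.667) ≈ 11.200·0.577 ≈ 6.466.
SE_diff = SEM · √2 ≈ 6.466 · 1.414 ≈ 9.145
z = 4 / 9.145 ≈ 0.437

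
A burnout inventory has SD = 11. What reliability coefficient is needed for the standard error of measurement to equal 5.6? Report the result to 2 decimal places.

r = 1 − (SEM / SD)² = 1 − (5.60000 / 11)² ≃ 1 − 0.25917 ≃ 0.74083

0.74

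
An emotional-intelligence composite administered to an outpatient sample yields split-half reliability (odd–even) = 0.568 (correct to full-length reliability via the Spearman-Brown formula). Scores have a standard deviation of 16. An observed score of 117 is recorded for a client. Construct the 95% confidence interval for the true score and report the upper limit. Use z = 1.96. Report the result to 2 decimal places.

133.46

Full-length reliability (Spearman-Brown) = 2(0.568)/(1+0.568) ≈ 0.7245
SEM = 16.0000·√(1 − 0.7245) ≈ 8.3983
1.96 · SEM ≈ 16.4606
Upper limit = 117 + 16.4606 ≈ 133.4606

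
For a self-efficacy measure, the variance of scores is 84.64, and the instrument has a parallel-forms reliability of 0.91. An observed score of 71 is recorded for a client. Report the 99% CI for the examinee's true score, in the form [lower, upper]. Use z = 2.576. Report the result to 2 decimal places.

[63.89, 78.11]

SD = √84.64 = 9.200
The standard error of measurement is 9.200×√(1 − 0.910) ≈ 9.200×0.300 ≈ 2.760.
Half-width = 2.576×2.760 ≈ 7.110
Interval: (63.890, 78.110)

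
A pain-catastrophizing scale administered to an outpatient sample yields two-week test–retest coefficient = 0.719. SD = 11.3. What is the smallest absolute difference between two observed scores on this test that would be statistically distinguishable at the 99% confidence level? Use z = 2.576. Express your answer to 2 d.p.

21.82

The standard error of measurement is 11.300×√(1 − 0.719) ≃ 11.300×0.530 ≃ 5.990.
SE_diff = √2 × SEM ≃ 8.471
Minimum reliable difference = 2.576 × SE_diff ≃ 2.576 × 8.471 ≃ 21.822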